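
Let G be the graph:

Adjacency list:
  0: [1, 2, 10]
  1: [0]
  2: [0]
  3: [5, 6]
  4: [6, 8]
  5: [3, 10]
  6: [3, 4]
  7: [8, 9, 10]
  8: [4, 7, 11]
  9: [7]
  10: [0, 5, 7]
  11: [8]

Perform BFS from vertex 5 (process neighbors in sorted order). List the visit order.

BFS from vertex 5 (neighbors processed in ascending order):
Visit order: 5, 3, 10, 6, 0, 7, 4, 1, 2, 8, 9, 11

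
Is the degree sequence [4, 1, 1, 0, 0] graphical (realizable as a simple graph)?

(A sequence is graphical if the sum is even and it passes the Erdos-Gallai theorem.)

Sum of degrees = 6. Sum is even but fails Erdos-Gallai. The sequence is NOT graphical.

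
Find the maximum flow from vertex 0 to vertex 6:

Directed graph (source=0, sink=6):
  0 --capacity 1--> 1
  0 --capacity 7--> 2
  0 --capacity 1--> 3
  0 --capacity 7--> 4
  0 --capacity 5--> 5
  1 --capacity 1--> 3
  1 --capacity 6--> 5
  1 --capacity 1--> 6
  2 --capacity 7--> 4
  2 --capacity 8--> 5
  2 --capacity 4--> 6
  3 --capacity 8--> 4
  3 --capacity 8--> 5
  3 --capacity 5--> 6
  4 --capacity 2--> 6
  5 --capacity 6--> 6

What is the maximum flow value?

Computing max flow:
  Flow on (0->1): 1/1
  Flow on (0->2): 7/7
  Flow on (0->3): 1/1
  Flow on (0->4): 2/7
  Flow on (0->5): 3/5
  Flow on (1->6): 1/1
  Flow on (2->5): 3/8
  Flow on (2->6): 4/4
  Flow on (3->6): 1/5
  Flow on (4->6): 2/2
  Flow on (5->6): 6/6
Maximum flow = 14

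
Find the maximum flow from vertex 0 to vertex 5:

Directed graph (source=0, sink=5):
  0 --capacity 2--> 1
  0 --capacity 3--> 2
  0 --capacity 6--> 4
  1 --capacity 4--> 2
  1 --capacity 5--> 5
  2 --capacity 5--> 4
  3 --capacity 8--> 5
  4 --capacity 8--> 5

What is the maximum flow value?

Computing max flow:
  Flow on (0->1): 2/2
  Flow on (0->2): 3/3
  Flow on (0->4): 5/6
  Flow on (1->5): 2/5
  Flow on (2->4): 3/5
  Flow on (4->5): 8/8
Maximum flow = 10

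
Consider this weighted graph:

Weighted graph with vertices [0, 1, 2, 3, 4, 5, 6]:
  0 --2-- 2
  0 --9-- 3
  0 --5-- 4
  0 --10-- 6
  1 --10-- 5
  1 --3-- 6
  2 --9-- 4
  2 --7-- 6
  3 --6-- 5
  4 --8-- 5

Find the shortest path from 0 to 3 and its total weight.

Using Dijkstra's algorithm from vertex 0:
Shortest path: 0 -> 3
Total weight: 9 = 9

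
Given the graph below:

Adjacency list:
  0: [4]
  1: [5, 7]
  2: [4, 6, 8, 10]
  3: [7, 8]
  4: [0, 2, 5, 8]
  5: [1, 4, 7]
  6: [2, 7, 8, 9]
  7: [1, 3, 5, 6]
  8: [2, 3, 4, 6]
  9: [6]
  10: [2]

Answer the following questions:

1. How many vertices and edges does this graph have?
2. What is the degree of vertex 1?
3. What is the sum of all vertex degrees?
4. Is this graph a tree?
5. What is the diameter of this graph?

Count: 11 vertices, 15 edges.
Vertex 1 has neighbors [5, 7], degree = 2.
Handshaking lemma: 2 * 15 = 30.
A tree on 11 vertices has 10 edges. This graph has 15 edges (5 extra). Not a tree.
Diameter (longest shortest path) = 4.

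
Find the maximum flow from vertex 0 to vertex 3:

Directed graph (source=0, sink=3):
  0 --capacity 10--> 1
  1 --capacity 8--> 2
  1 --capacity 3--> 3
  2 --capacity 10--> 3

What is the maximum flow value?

Computing max flow:
  Flow on (0->1): 10/10
  Flow on (1->2): 7/8
  Flow on (1->3): 3/3
  Flow on (2->3): 7/10
Maximum flow = 10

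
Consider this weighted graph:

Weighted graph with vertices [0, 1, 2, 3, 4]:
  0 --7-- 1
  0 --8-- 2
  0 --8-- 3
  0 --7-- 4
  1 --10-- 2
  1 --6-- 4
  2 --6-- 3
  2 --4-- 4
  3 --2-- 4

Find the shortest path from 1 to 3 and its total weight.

Using Dijkstra's algorithm from vertex 1:
Shortest path: 1 -> 4 -> 3
Total weight: 6 + 2 = 8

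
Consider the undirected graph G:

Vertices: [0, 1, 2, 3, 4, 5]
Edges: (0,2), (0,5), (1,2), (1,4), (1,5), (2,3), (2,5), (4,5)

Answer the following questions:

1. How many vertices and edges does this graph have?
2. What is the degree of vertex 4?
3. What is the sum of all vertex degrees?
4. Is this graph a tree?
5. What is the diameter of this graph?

Count: 6 vertices, 8 edges.
Vertex 4 has neighbors [1, 5], degree = 2.
Handshaking lemma: 2 * 8 = 16.
A tree on 6 vertices has 5 edges. This graph has 8 edges (3 extra). Not a tree.
Diameter (longest shortest path) = 3.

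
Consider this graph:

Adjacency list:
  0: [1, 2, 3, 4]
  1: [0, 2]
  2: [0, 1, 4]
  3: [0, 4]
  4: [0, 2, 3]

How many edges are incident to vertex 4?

Vertex 4 has neighbors [0, 2, 3], so deg(4) = 3.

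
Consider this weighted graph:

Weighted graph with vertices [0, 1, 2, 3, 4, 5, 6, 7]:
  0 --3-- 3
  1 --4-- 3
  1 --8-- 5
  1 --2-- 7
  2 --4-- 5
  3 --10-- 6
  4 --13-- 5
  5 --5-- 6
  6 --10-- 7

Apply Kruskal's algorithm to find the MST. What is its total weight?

Applying Kruskal's algorithm (sort edges by weight, add if no cycle):
  Add (1,7) w=2
  Add (0,3) w=3
  Add (1,3) w=4
  Add (2,5) w=4
  Add (5,6) w=5
  Add (1,5) w=8
  Skip (3,6) w=10 (creates cycle)
  Skip (6,7) w=10 (creates cycle)
  Add (4,5) w=13
MST weight = 39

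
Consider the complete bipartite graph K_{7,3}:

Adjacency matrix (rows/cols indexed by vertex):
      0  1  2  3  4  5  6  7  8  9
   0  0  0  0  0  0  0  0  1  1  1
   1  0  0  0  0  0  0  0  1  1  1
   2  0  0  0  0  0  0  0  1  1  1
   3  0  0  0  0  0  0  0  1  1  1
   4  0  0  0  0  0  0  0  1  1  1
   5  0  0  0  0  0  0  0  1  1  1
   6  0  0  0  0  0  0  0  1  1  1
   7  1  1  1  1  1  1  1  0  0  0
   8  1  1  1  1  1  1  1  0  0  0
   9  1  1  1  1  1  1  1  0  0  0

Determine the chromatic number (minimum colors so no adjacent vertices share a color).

K_{7,3} is bipartite: vertices split into two independent sets of size 7 and 3.
Color one set 0, the other 1. No adjacent vertices share a color.
Chromatic number = 2.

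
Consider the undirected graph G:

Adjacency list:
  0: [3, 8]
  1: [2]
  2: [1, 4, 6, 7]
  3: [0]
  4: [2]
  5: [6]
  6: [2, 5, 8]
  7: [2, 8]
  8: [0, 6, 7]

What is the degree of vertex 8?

Vertex 8 has neighbors [0, 6, 7], so deg(8) = 3.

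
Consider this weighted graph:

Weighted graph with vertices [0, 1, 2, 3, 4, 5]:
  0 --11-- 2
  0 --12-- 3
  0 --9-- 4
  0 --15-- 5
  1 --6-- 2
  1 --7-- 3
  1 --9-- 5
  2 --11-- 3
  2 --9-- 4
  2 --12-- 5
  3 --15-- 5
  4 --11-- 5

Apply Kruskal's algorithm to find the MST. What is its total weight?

Applying Kruskal's algorithm (sort edges by weight, add if no cycle):
  Add (1,2) w=6
  Add (1,3) w=7
  Add (0,4) w=9
  Add (1,5) w=9
  Add (2,4) w=9
  Skip (0,2) w=11 (creates cycle)
  Skip (2,3) w=11 (creates cycle)
  Skip (4,5) w=11 (creates cycle)
  Skip (0,3) w=12 (creates cycle)
  Skip (2,5) w=12 (creates cycle)
  Skip (0,5) w=15 (creates cycle)
  Skip (3,5) w=15 (creates cycle)
MST weight = 40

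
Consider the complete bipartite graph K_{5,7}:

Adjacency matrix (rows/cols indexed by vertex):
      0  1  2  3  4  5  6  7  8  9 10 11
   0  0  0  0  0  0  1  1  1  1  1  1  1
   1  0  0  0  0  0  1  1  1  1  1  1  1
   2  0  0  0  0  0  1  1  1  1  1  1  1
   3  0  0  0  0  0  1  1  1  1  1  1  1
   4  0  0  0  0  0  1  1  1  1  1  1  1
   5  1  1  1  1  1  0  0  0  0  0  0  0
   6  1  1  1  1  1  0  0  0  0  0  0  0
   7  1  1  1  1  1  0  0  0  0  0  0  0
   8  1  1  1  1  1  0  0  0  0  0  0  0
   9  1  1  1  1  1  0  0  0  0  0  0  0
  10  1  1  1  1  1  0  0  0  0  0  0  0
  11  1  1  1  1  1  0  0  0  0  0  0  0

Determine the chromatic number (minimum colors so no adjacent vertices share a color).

K_{5,7} is bipartite: vertices split into two independent sets of size 5 and 7.
Color one set 0, the other 1. No adjacent vertices share a color.
Chromatic number = 2.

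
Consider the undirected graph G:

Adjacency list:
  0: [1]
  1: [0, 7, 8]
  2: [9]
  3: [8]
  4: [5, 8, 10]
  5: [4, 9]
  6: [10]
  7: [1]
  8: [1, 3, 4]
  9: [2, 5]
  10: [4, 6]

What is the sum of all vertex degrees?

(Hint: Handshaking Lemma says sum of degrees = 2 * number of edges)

Count edges: 10 edges.
By Handshaking Lemma: sum of degrees = 2 * 10 = 20.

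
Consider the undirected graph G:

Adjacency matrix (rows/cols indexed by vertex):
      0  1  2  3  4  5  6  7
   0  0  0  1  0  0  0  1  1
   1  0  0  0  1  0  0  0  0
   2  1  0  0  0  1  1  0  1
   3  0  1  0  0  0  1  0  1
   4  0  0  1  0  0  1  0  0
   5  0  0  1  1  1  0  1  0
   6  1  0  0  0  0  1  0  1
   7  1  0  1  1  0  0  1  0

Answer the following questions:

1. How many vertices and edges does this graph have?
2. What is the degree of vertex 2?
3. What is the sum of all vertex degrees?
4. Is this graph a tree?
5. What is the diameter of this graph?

Count: 8 vertices, 12 edges.
Vertex 2 has neighbors [0, 4, 5, 7], degree = 4.
Handshaking lemma: 2 * 12 = 24.
A tree on 8 vertices has 7 edges. This graph has 12 edges (5 extra). Not a tree.
Diameter (longest shortest path) = 3.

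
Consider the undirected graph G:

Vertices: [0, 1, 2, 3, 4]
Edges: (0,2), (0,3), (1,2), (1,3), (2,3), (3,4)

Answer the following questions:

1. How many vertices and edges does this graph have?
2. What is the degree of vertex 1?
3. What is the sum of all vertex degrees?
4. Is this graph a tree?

Count: 5 vertices, 6 edges.
Vertex 1 has neighbors [2, 3], degree = 2.
Handshaking lemma: 2 * 6 = 12.
A tree on 5 vertices has 4 edges. This graph has 6 edges (2 extra). Not a tree.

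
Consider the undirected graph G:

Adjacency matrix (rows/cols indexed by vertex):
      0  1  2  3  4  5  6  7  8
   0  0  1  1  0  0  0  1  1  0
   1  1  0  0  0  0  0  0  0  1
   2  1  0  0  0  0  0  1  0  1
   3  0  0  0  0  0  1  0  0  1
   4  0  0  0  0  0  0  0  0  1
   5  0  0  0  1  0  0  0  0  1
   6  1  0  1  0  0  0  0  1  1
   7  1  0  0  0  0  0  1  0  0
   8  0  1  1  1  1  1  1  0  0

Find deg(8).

Vertex 8 has neighbors [1, 2, 3, 4, 5, 6], so deg(8) = 6.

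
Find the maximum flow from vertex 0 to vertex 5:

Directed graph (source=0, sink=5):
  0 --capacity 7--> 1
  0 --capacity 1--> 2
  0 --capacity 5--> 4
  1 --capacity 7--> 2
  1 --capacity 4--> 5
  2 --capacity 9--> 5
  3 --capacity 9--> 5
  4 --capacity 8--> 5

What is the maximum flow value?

Computing max flow:
  Flow on (0->1): 7/7
  Flow on (0->2): 1/1
  Flow on (0->4): 5/5
  Flow on (1->2): 3/7
  Flow on (1->5): 4/4
  Flow on (2->5): 4/9
  Flow on (4->5): 5/8
Maximum flow = 13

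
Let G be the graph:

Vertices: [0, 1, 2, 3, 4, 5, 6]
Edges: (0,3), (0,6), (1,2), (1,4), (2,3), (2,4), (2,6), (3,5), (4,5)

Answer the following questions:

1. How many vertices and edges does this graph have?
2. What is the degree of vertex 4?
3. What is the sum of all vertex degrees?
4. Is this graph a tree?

Count: 7 vertices, 9 edges.
Vertex 4 has neighbors [1, 2, 5], degree = 3.
Handshaking lemma: 2 * 9 = 18.
A tree on 7 vertices has 6 edges. This graph has 9 edges (3 extra). Not a tree.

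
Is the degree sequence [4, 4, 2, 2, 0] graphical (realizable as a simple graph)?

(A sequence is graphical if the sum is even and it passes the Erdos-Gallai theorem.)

Sum of degrees = 12. Sum is even but fails Erdos-Gallai. The sequence is NOT graphical.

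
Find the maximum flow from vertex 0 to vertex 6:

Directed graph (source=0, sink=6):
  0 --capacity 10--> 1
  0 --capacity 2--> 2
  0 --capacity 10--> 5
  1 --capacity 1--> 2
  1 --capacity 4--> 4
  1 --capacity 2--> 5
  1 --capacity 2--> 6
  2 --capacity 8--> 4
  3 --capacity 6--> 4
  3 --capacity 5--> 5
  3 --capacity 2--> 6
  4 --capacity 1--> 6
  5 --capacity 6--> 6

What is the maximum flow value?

Computing max flow:
  Flow on (0->1): 5/10
  Flow on (0->5): 4/10
  Flow on (1->4): 1/4
  Flow on (1->5): 2/2
  Flow on (1->6): 2/2
  Flow on (4->6): 1/1
  Flow on (5->6): 6/6
Maximum flow = 9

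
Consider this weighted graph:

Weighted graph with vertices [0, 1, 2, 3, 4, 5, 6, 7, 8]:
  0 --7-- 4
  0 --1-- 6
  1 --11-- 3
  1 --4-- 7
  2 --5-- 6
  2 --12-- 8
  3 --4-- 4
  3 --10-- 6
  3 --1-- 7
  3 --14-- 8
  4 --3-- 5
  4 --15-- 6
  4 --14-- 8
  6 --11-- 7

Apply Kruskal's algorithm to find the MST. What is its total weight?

Applying Kruskal's algorithm (sort edges by weight, add if no cycle):
  Add (0,6) w=1
  Add (3,7) w=1
  Add (4,5) w=3
  Add (1,7) w=4
  Add (3,4) w=4
  Add (2,6) w=5
  Add (0,4) w=7
  Skip (3,6) w=10 (creates cycle)
  Skip (1,3) w=11 (creates cycle)
  Skip (6,7) w=11 (creates cycle)
  Add (2,8) w=12
  Skip (3,8) w=14 (creates cycle)
  Skip (4,8) w=14 (creates cycle)
  Skip (4,6) w=15 (creates cycle)
MST weight = 37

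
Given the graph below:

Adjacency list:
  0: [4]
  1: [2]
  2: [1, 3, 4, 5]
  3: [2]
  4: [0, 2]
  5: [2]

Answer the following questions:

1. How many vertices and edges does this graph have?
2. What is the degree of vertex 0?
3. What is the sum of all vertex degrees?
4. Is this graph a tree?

Count: 6 vertices, 5 edges.
Vertex 0 has neighbors [4], degree = 1.
Handshaking lemma: 2 * 5 = 10.
A graph is a tree iff it is connected and has exactly n-1 edges. This graph is connected (all 6 vertices in one component) and has 6-1 = 5 edges. It is a tree.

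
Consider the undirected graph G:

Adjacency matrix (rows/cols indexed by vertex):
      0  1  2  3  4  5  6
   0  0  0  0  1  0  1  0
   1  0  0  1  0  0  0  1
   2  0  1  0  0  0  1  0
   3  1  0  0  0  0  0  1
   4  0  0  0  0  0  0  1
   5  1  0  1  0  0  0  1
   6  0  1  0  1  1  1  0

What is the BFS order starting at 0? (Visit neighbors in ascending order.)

BFS from vertex 0 (neighbors processed in ascending order):
Visit order: 0, 3, 5, 6, 2, 1, 4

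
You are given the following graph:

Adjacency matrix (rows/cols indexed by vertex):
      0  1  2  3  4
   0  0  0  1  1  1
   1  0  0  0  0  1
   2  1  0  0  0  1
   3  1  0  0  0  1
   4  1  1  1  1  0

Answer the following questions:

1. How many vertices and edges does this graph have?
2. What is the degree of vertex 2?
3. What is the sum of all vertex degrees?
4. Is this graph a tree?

Count: 5 vertices, 6 edges.
Vertex 2 has neighbors [0, 4], degree = 2.
Handshaking lemma: 2 * 6 = 12.
A tree on 5 vertices has 4 edges. This graph has 6 edges (2 extra). Not a tree.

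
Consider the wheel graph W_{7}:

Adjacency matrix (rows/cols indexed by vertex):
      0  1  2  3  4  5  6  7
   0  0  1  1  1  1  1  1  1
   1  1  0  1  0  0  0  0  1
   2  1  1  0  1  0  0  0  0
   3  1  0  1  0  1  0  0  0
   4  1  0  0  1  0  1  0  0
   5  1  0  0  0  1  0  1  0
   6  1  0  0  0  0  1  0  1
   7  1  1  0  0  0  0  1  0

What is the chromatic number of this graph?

W_{7} = C_{7} plus a hub adjacent to every cycle vertex.
The outer cycle needs 3 colors (odd cycle); the hub is adjacent to all of them so needs a fresh color.
Chromatic number = 3 + 1 = 4.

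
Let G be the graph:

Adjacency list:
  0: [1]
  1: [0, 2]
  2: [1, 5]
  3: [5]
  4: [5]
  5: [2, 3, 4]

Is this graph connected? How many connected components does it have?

Checking connectivity: the graph has 1 connected component(s).
All vertices are reachable from each other. The graph IS connected.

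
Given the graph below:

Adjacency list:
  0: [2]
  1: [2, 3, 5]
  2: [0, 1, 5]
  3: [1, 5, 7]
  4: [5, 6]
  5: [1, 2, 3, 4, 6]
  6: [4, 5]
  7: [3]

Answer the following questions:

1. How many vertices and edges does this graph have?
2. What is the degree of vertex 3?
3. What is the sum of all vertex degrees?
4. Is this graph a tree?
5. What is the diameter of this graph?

Count: 8 vertices, 10 edges.
Vertex 3 has neighbors [1, 5, 7], degree = 3.
Handshaking lemma: 2 * 10 = 20.
A tree on 8 vertices has 7 edges. This graph has 10 edges (3 extra). Not a tree.
Diameter (longest shortest path) = 4.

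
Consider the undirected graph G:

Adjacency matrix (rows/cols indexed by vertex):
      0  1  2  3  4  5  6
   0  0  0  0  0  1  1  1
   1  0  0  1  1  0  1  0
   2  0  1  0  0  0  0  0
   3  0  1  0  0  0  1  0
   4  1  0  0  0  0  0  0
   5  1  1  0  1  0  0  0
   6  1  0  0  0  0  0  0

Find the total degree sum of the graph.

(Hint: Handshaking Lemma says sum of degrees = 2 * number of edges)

Count edges: 7 edges.
By Handshaking Lemma: sum of degrees = 2 * 7 = 14.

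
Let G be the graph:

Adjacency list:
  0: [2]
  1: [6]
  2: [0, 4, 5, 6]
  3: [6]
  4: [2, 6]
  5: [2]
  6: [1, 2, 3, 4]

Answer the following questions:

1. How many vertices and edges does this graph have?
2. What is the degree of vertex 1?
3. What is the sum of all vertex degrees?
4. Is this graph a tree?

Count: 7 vertices, 7 edges.
Vertex 1 has neighbors [6], degree = 1.
Handshaking lemma: 2 * 7 = 14.
A tree on 7 vertices has 6 edges. This graph has 7 edges (1 extra). Not a tree.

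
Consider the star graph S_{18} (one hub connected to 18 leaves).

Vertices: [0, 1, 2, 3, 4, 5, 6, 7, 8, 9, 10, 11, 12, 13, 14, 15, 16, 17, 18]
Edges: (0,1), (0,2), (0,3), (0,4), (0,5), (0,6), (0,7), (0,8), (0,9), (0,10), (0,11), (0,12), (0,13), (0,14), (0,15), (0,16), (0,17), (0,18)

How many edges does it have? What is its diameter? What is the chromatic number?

Star graph S_{18}: the hub connects to all 18 leaves.
Edges = 18.
Diameter = 2 (any leaf to hub is 1, leaf to leaf through hub is 2).
Star graphs are bipartite (hub vs leaves), so chromatic number = 2.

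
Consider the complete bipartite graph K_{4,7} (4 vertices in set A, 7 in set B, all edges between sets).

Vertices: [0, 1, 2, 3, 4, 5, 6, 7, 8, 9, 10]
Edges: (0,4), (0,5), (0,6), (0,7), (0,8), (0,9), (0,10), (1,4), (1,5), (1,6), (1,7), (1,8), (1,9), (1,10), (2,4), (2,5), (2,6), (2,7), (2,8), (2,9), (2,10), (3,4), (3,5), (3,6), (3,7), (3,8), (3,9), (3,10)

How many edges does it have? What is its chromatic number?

K_{4,7} has 4 * 7 = 28 edges.
Bipartite graphs have chromatic number 2 (color each partition differently).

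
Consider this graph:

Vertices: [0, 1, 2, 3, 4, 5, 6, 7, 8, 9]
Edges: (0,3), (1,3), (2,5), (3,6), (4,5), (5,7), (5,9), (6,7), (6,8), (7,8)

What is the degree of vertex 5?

Vertex 5 has neighbors [2, 4, 7, 9], so deg(5) = 4.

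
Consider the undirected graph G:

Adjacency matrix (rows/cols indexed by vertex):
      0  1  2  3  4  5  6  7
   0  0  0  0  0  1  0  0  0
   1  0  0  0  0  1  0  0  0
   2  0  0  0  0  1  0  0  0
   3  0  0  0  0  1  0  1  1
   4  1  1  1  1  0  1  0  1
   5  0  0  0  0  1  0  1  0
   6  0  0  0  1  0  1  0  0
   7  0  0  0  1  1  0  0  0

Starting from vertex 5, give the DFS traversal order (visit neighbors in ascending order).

DFS from vertex 5 (neighbors processed in ascending order):
Visit order: 5, 4, 0, 1, 2, 3, 6, 7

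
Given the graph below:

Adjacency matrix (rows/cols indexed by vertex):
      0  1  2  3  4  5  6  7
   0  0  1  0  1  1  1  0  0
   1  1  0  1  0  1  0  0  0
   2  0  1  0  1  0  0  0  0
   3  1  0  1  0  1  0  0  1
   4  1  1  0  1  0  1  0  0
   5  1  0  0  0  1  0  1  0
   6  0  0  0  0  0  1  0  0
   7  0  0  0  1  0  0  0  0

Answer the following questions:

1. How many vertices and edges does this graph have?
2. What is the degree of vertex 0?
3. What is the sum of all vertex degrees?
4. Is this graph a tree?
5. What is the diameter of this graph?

Count: 8 vertices, 11 edges.
Vertex 0 has neighbors [1, 3, 4, 5], degree = 4.
Handshaking lemma: 2 * 11 = 22.
A tree on 8 vertices has 7 edges. This graph has 11 edges (4 extra). Not a tree.
Diameter (longest shortest path) = 4.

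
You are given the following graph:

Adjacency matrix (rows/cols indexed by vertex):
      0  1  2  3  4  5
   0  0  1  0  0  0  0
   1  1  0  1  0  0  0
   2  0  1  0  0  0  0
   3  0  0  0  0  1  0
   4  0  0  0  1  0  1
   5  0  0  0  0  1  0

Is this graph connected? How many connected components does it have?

Checking connectivity: the graph has 2 connected component(s).
Components: [[0, 1, 2], [3, 4, 5]]. The graph is NOT connected.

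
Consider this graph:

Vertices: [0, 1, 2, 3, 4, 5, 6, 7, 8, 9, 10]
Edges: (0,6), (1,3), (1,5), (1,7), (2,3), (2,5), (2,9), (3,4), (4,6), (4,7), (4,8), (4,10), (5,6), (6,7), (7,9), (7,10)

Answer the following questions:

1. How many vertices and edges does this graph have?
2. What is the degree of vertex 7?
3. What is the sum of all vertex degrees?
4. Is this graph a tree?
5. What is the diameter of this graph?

Count: 11 vertices, 16 edges.
Vertex 7 has neighbors [1, 4, 6, 9, 10], degree = 5.
Handshaking lemma: 2 * 16 = 32.
A tree on 11 vertices has 10 edges. This graph has 16 edges (6 extra). Not a tree.
Diameter (longest shortest path) = 3.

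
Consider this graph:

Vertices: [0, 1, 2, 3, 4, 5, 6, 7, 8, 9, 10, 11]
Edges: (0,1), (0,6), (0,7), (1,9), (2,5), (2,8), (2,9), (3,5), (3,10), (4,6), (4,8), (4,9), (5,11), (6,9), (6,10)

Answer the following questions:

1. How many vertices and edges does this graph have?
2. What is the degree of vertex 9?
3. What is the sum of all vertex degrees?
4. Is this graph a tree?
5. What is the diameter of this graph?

Count: 12 vertices, 15 edges.
Vertex 9 has neighbors [1, 2, 4, 6], degree = 4.
Handshaking lemma: 2 * 15 = 30.
A tree on 12 vertices has 11 edges. This graph has 15 edges (4 extra). Not a tree.
Diameter (longest shortest path) = 6.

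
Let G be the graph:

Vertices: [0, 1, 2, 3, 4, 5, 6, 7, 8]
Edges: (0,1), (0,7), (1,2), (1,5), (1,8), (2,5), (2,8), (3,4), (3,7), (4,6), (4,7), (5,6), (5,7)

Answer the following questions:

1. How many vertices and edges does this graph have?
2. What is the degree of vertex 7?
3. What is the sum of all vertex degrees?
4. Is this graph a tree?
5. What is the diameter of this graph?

Count: 9 vertices, 13 edges.
Vertex 7 has neighbors [0, 3, 4, 5], degree = 4.
Handshaking lemma: 2 * 13 = 26.
A tree on 9 vertices has 8 edges. This graph has 13 edges (5 extra). Not a tree.
Diameter (longest shortest path) = 4.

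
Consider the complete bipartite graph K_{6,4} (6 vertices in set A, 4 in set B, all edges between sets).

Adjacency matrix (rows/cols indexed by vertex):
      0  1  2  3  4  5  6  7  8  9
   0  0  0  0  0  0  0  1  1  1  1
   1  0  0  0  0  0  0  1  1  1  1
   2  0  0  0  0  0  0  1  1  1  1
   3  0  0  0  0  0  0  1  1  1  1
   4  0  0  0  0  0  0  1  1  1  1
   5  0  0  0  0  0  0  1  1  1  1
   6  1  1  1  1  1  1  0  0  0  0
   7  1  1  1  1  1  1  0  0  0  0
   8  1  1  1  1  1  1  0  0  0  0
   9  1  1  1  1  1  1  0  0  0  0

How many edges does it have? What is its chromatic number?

K_{6,4} has 6 * 4 = 24 edges.
Bipartite graphs have chromatic number 2 (color each partition differently).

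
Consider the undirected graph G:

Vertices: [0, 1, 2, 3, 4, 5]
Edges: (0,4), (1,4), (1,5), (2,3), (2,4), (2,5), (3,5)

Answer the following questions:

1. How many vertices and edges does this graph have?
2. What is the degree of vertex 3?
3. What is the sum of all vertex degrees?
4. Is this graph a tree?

Count: 6 vertices, 7 edges.
Vertex 3 has neighbors [2, 5], degree = 2.
Handshaking lemma: 2 * 7 = 14.
A tree on 6 vertices has 5 edges. This graph has 7 edges (2 extra). Not a tree.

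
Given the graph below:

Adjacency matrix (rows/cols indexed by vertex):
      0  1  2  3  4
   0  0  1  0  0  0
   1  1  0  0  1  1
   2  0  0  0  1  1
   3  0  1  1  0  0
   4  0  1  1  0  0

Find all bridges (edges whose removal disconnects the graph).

A bridge is an edge whose removal increases the number of connected components.
Bridges found: (0,1)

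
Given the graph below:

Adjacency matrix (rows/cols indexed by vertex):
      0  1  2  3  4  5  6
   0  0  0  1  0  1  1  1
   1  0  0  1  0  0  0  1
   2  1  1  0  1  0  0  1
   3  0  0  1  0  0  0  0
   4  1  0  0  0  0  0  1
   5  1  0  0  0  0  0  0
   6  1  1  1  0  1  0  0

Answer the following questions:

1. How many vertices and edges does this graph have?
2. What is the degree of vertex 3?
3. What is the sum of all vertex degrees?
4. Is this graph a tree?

Count: 7 vertices, 9 edges.
Vertex 3 has neighbors [2], degree = 1.
Handshaking lemma: 2 * 9 = 18.
A tree on 7 vertices has 6 edges. This graph has 9 edges (3 extra). Not a tree.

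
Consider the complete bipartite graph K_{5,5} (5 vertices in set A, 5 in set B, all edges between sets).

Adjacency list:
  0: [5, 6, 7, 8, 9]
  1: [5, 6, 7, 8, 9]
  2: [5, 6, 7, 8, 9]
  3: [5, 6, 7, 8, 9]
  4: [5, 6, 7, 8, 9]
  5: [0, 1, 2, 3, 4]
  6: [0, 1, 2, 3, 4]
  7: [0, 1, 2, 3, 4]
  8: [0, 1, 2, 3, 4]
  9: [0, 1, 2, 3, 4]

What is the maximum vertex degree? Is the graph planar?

Set-A vertices have degree 5; set-B vertices have degree 5. Maximum degree = max(5,5) = 5.
K_{5,5} contains K_{3,3} as a subgraph (since both sides have >= 3 vertices); by Kuratowski's theorem it is not planar.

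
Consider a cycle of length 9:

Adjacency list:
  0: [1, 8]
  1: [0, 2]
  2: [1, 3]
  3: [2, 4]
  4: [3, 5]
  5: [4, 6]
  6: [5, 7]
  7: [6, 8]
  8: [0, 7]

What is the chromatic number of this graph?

This is an odd cycle (C_9). Odd cycles are not bipartite (any 2-coloring forces two adjacent vertices to match), and 3 colors suffice.
Chromatic number = 3.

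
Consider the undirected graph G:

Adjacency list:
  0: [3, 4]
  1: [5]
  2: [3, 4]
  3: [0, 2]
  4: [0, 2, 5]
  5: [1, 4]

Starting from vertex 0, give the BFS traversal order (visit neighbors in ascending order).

BFS from vertex 0 (neighbors processed in ascending order):
Visit order: 0, 3, 4, 2, 5, 1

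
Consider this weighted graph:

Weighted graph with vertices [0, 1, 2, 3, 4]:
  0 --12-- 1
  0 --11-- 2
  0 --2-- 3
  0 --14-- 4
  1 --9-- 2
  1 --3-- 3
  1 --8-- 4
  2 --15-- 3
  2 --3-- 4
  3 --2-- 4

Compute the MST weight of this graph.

Applying Kruskal's algorithm (sort edges by weight, add if no cycle):
  Add (0,3) w=2
  Add (3,4) w=2
  Add (1,3) w=3
  Add (2,4) w=3
  Skip (1,4) w=8 (creates cycle)
  Skip (1,2) w=9 (creates cycle)
  Skip (0,2) w=11 (creates cycle)
  Skip (0,1) w=12 (creates cycle)
  Skip (0,4) w=14 (creates cycle)
  Skip (2,3) w=15 (creates cycle)
MST weight = 10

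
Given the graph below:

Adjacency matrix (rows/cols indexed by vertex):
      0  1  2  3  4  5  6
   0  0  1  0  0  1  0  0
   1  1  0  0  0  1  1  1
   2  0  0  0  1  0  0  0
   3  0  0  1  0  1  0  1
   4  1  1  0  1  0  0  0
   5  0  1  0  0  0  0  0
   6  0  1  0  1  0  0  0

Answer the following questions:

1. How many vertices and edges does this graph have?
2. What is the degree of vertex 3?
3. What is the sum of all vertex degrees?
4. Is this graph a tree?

Count: 7 vertices, 8 edges.
Vertex 3 has neighbors [2, 4, 6], degree = 3.
Handshaking lemma: 2 * 8 = 16.
A tree on 7 vertices has 6 edges. This graph has 8 edges (2 extra). Not a tree.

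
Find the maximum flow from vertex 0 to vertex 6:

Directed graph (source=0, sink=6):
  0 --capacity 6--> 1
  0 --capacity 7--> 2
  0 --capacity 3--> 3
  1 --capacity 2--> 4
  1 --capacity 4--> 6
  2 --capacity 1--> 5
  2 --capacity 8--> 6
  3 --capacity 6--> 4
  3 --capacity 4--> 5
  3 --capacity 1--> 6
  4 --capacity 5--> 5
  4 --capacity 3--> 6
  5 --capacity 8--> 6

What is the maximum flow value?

Computing max flow:
  Flow on (0->1): 6/6
  Flow on (0->2): 7/7
  Flow on (0->3): 3/3
  Flow on (1->4): 2/2
  Flow on (1->6): 4/4
  Flow on (2->6): 7/8
  Flow on (3->4): 2/6
  Flow on (3->6): 1/1
  Flow on (4->5): 1/5
  Flow on (4->6): 3/3
  Flow on (5->6): 1/8
Maximum flow = 16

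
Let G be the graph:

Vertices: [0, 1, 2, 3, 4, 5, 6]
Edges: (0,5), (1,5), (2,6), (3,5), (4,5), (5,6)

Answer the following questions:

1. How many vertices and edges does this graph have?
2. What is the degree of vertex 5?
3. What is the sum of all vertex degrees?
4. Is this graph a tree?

Count: 7 vertices, 6 edges.
Vertex 5 has neighbors [0, 1, 3, 4, 6], degree = 5.
Handshaking lemma: 2 * 6 = 12.
A graph is a tree iff it is connected and has exactly n-1 edges. This graph is connected (all 7 vertices in one component) and has 7-1 = 6 edges. It is a tree.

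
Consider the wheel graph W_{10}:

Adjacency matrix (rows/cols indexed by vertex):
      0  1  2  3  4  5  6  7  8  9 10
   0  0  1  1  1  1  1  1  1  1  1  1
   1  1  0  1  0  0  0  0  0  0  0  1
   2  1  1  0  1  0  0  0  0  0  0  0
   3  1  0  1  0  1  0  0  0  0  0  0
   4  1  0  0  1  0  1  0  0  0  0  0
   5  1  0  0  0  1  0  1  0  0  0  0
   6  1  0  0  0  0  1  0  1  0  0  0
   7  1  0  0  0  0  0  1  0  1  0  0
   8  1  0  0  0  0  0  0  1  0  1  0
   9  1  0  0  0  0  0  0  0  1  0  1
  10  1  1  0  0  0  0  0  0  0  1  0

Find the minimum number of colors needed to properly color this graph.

W_{10} = C_{10} plus a hub adjacent to every cycle vertex.
The outer cycle needs 2 colors (even cycle); the hub is adjacent to all of them so needs a fresh color.
Chromatic number = 2 + 1 = 3.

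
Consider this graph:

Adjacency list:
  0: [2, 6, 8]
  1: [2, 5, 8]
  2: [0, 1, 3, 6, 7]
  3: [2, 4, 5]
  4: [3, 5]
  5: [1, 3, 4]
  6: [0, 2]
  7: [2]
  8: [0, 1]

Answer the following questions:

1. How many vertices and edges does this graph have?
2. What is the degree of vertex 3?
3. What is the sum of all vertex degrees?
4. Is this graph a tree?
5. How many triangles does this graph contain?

Count: 9 vertices, 12 edges.
Vertex 3 has neighbors [2, 4, 5], degree = 3.
Handshaking lemma: 2 * 12 = 24.
A tree on 9 vertices has 8 edges. This graph has 12 edges (4 extra). Not a tree.
Number of triangles = 2.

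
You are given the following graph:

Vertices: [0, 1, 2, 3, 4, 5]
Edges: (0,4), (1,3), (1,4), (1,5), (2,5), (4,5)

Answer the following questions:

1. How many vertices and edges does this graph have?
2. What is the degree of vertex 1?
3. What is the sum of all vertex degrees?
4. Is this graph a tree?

Count: 6 vertices, 6 edges.
Vertex 1 has neighbors [3, 4, 5], degree = 3.
Handshaking lemma: 2 * 6 = 12.
A tree on 6 vertices has 5 edges. This graph has 6 edges (1 extra). Not a tree.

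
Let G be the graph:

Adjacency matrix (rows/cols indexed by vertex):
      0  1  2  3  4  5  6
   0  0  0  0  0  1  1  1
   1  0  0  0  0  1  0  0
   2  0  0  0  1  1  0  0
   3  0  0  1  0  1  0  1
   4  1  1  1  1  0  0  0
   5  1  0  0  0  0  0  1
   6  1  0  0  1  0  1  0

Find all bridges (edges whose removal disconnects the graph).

A bridge is an edge whose removal increases the number of connected components.
Bridges found: (1,4)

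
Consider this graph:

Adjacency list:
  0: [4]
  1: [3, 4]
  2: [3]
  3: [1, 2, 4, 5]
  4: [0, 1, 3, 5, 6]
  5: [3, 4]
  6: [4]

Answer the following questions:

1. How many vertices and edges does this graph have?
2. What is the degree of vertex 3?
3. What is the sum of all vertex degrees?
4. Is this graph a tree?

Count: 7 vertices, 8 edges.
Vertex 3 has neighbors [1, 2, 4, 5], degree = 4.
Handshaking lemma: 2 * 8 = 16.
A tree on 7 vertices has 6 edges. This graph has 8 edges (2 extra). Not a tree.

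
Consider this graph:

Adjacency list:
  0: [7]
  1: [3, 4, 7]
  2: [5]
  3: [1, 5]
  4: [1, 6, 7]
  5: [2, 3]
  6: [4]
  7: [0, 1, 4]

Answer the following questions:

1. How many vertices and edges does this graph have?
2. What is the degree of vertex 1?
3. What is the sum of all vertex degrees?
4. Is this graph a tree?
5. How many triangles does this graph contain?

Count: 8 vertices, 8 edges.
Vertex 1 has neighbors [3, 4, 7], degree = 3.
Handshaking lemma: 2 * 8 = 16.
A tree on 8 vertices has 7 edges. This graph has 8 edges (1 extra). Not a tree.
Number of triangles = 1.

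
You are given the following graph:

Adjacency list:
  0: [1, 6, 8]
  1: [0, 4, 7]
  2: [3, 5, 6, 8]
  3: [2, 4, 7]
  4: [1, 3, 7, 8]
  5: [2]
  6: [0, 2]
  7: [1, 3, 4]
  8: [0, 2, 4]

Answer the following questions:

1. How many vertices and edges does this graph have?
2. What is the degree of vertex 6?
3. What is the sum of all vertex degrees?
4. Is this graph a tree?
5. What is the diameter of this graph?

Count: 9 vertices, 13 edges.
Vertex 6 has neighbors [0, 2], degree = 2.
Handshaking lemma: 2 * 13 = 26.
A tree on 9 vertices has 8 edges. This graph has 13 edges (5 extra). Not a tree.
Diameter (longest shortest path) = 4.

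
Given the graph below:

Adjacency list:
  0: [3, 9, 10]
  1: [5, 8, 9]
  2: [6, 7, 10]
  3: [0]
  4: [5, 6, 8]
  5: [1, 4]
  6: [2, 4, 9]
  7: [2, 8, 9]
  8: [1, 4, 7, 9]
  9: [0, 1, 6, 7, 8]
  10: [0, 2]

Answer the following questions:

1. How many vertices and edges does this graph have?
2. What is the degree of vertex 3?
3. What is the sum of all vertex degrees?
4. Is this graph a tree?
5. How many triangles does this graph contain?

Count: 11 vertices, 16 edges.
Vertex 3 has neighbors [0], degree = 1.
Handshaking lemma: 2 * 16 = 32.
A tree on 11 vertices has 10 edges. This graph has 16 edges (6 extra). Not a tree.
Number of triangles = 2.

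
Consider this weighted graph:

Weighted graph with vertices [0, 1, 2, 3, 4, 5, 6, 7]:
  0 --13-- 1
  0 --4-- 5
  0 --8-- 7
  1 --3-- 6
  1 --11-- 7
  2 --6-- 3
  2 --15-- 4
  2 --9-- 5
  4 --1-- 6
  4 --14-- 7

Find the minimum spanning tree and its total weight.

Applying Kruskal's algorithm (sort edges by weight, add if no cycle):
  Add (4,6) w=1
  Add (1,6) w=3
  Add (0,5) w=4
  Add (2,3) w=6
  Add (0,7) w=8
  Add (2,5) w=9
  Add (1,7) w=11
  Skip (0,1) w=13 (creates cycle)
  Skip (4,7) w=14 (creates cycle)
  Skip (2,4) w=15 (creates cycle)
MST weight = 42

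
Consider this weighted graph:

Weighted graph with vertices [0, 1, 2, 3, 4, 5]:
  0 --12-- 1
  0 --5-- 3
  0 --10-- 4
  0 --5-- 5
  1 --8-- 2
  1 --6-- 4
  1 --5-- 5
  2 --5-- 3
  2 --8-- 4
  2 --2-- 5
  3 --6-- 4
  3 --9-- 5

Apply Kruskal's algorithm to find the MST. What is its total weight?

Applying Kruskal's algorithm (sort edges by weight, add if no cycle):
  Add (2,5) w=2
  Add (0,5) w=5
  Add (0,3) w=5
  Add (1,5) w=5
  Skip (2,3) w=5 (creates cycle)
  Add (1,4) w=6
  Skip (3,4) w=6 (creates cycle)
  Skip (1,2) w=8 (creates cycle)
  Skip (2,4) w=8 (creates cycle)
  Skip (3,5) w=9 (creates cycle)
  Skip (0,4) w=10 (creates cycle)
  Skip (0,1) w=12 (creates cycle)
MST weight = 23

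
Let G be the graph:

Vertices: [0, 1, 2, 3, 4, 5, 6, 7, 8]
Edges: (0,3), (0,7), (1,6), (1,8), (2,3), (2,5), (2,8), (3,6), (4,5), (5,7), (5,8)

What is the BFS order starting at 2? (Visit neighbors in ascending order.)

BFS from vertex 2 (neighbors processed in ascending order):
Visit order: 2, 3, 5, 8, 0, 6, 4, 7, 1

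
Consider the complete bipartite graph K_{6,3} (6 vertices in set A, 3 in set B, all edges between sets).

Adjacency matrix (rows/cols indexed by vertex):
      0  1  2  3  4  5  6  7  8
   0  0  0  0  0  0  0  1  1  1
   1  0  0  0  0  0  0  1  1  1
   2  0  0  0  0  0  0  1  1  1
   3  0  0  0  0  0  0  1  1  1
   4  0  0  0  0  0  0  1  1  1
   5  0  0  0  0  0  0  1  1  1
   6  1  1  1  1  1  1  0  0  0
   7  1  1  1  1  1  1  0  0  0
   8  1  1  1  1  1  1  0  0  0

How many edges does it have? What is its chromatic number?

K_{6,3} has 6 * 3 = 18 edges.
Bipartite graphs have chromatic number 2 (color each partition differently).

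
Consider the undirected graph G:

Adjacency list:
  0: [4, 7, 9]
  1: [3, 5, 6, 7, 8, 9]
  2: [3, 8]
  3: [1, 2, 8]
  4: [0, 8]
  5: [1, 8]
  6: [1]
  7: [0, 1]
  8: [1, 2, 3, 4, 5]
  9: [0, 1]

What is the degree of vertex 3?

Vertex 3 has neighbors [1, 2, 8], so deg(3) = 3.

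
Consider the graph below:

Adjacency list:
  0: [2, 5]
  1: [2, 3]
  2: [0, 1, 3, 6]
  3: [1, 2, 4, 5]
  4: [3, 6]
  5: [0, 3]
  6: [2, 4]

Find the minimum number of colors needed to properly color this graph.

The graph has a maximum clique of size 3 (lower bound on chromatic number).
A valid 3-coloring: {0: 1, 1: 2, 2: 0, 3: 1, 4: 0, 5: 0, 6: 1}.
Chromatic number = 3.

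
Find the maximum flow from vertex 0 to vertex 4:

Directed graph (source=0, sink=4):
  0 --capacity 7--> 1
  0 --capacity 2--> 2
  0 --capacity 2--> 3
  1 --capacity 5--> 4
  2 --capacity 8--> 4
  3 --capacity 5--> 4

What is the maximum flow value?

Computing max flow:
  Flow on (0->1): 5/7
  Flow on (0->2): 2/2
  Flow on (0->3): 2/2
  Flow on (1->4): 5/5
  Flow on (2->4): 2/8
  Flow on (3->4): 2/5
Maximum flow = 9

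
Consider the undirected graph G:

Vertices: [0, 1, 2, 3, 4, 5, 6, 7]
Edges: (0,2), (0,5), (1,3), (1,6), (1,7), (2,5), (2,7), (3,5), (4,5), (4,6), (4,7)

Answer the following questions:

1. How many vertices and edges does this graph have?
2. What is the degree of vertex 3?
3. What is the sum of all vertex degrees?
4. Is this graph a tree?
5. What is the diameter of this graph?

Count: 8 vertices, 11 edges.
Vertex 3 has neighbors [1, 5], degree = 2.
Handshaking lemma: 2 * 11 = 22.
A tree on 8 vertices has 7 edges. This graph has 11 edges (4 extra). Not a tree.
Diameter (longest shortest path) = 3.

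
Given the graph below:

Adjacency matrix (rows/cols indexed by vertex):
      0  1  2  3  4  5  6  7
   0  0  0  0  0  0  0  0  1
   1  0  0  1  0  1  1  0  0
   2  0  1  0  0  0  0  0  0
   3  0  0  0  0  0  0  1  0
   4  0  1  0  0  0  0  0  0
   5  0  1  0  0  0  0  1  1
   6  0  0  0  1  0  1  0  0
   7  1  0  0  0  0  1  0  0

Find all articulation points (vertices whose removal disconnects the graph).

An articulation point is a vertex whose removal disconnects the graph.
Articulation points: [1, 5, 6, 7]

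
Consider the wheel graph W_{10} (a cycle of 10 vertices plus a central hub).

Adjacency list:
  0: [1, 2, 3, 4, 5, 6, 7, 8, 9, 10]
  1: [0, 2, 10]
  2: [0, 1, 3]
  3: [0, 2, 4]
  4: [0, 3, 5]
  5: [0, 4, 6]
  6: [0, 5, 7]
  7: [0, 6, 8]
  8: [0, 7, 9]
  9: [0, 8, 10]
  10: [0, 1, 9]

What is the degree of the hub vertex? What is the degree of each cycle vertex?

The hub connects to all 10 cycle vertices, so deg(hub) = 10.
Each cycle vertex connects to 2 neighbors on the cycle plus the hub, so deg(cycle vertex) = 3.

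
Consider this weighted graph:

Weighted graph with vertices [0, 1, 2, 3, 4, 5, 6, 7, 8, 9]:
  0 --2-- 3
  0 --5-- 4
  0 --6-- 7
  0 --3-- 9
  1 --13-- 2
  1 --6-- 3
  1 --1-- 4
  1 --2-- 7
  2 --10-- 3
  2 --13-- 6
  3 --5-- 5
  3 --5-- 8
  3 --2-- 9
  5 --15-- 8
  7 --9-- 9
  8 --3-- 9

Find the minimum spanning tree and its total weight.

Applying Kruskal's algorithm (sort edges by weight, add if no cycle):
  Add (1,4) w=1
  Add (0,3) w=2
  Add (1,7) w=2
  Add (3,9) w=2
  Skip (0,9) w=3 (creates cycle)
  Add (8,9) w=3
  Add (0,4) w=5
  Skip (3,8) w=5 (creates cycle)
  Add (3,5) w=5
  Skip (0,7) w=6 (creates cycle)
  Skip (1,3) w=6 (creates cycle)
  Skip (7,9) w=9 (creates cycle)
  Add (2,3) w=10
  Skip (1,2) w=13 (creates cycle)
  Add (2,6) w=13
  Skip (5,8) w=15 (creates cycle)
MST weight = 43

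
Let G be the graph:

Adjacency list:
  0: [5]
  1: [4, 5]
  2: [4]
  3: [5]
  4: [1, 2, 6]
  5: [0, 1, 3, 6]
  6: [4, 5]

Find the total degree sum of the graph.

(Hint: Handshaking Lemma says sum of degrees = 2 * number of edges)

Count edges: 7 edges.
By Handshaking Lemma: sum of degrees = 2 * 7 = 14.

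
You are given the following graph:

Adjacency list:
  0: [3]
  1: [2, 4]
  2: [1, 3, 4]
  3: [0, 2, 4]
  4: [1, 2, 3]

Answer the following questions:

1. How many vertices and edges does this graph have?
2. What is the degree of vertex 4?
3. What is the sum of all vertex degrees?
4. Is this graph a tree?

Count: 5 vertices, 6 edges.
Vertex 4 has neighbors [1, 2, 3], degree = 3.
Handshaking lemma: 2 * 6 = 12.
A tree on 5 vertices has 4 edges. This graph has 6 edges (2 extra). Not a tree.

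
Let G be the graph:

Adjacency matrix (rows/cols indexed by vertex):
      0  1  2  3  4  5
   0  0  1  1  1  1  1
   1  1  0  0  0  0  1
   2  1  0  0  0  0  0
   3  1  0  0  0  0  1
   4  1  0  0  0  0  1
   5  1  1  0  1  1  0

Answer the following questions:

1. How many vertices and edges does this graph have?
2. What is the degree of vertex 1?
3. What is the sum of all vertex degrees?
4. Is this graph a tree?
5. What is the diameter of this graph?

Count: 6 vertices, 8 edges.
Vertex 1 has neighbors [0, 5], degree = 2.
Handshaking lemma: 2 * 8 = 16.
A tree on 6 vertices has 5 edges. This graph has 8 edges (3 extra). Not a tree.
Diameter (longest shortest path) = 2.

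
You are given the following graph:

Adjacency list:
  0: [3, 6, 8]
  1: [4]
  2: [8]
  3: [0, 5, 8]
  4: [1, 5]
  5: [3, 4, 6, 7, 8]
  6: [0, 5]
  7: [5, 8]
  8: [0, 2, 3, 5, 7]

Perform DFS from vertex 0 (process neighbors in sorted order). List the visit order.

DFS from vertex 0 (neighbors processed in ascending order):
Visit order: 0, 3, 5, 4, 1, 6, 7, 8, 2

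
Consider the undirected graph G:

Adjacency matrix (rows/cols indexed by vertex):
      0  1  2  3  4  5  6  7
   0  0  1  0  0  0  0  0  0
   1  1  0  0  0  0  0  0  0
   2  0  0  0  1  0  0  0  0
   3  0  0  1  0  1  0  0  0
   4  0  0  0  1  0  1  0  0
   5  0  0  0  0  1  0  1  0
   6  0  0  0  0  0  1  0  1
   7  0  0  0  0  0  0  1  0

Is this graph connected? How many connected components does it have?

Checking connectivity: the graph has 2 connected component(s).
Components: [[0, 1], [2, 3, 4, 5, 6, 7]]. The graph is NOT connected.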